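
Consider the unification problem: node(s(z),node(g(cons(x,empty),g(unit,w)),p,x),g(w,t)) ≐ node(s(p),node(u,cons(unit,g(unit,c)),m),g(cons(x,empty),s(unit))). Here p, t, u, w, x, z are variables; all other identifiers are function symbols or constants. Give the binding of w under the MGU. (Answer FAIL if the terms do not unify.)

Decompose node/3: s(z) ≐ s(p),  node(g(cons(x,empty),g(unit,w)),p,x) ≐ node(u,cons(unit,g(unit,c)),m),  g(w,t) ≐ g(cons(x,empty),s(unit)).
Decompose s/1: z ≐ p.
Bind z := p; no other remaining equation mentions z.
Decompose node/3: g(cons(x,empty),g(unit,w)) ≐ u,  p ≐ cons(unit,g(unit,c)),  x ≐ m.
Bind u := g(cons(x,empty),g(unit,w)); no other remaining equation mentions u.
Bind p := cons(unit,g(unit,c)); no other remaining equation mentions p. Substituting into the earlier binding gives z := cons(unit,g(unit,c)).
Bind x := m; substituting into the remaining equation gives: g(w,t) ≐ g(cons(m,empty),s(unit)). Substituting into the earlier binding gives u := g(cons(m,empty),g(unit,w)).
Decompose g/2: w ≐ cons(m,empty),  t ≐ s(unit).
Bind w := cons(m,empty); no other remaining equation mentions w. Substituting into the earlier binding gives u := g(cons(m,empty),g(unit,cons(m,empty))).
Bind t := s(unit).
MGU = { z -> cons(unit,g(unit,c)), u -> g(cons(m,empty),g(unit,cons(m,empty))), p -> cons(unit,g(unit,c)), x -> m, w -> cons(m,empty), t -> s(unit) }, so w -> cons(m,empty).

cons(m,empty)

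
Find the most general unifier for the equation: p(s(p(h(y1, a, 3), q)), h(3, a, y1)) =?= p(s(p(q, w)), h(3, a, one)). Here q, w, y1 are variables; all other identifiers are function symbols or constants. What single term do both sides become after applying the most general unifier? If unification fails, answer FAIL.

Decompose p/2: s(p(h(y1, a, 3), q)) =?= s(p(q, w)),  h(3, a, y1) =?= h(3, a, one).
Decompose s/1: p(h(y1, a, 3), q) =?= p(q, w).
Decompose p/2: h(y1, a, 3) =?= q,  q =?= w.
Bind q := h(y1, a, 3); substituting into the one remaining equation that mentions q gives: h(y1, a, 3) =?= w.
Bind w := h(y1, a, 3); no other remaining equation mentions w.
Decompose h/3: 3 =?= 3,  a =?= a,  y1 =?= one.
Delete trivial equation 3 =?= 3.
Delete trivial equation a =?= a.
Bind y1 := one. Substituting into the earlier bindings gives q := h(one, a, 3), w := h(one, a, 3).
Applying the MGU to either side gives p(s(p(h(one, a, 3), h(one, a, 3))), h(3, a, one)).

p(s(p(h(one, a, 3), h(one, a, 3))), h(3, a, one))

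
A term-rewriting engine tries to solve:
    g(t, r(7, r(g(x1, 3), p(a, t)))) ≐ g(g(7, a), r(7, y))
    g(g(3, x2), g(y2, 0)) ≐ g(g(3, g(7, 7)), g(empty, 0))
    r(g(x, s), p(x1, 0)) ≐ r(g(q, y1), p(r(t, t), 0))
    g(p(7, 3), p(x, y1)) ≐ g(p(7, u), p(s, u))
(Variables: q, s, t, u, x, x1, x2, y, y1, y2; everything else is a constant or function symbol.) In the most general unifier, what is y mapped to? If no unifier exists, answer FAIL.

Decompose g/2: t ≐ g(7, a),  r(7, r(g(x1, 3), p(a, t))) ≐ r(7, y).
Bind t := g(7, a); substituting into the 2 remaining equations that mention t gives: r(7, r(g(x1, 3), p(a, g(7, a)))) ≐ r(7, y),  r(g(x, s), p(x1, 0)) ≐ r(g(q, y1), p(r(g(7, a), g(7, a)), 0)).
Decompose r/2: 7 ≐ 7,  r(g(x1, 3), p(a, g(7, a))) ≐ y.
Delete trivial equation 7 ≐ 7.
Bind y := r(g(x1, 3), p(a, g(7, a))); no other remaining equation mentions y.
Decompose g/2: g(3, x2) ≐ g(3, g(7, 7)),  g(y2, 0) ≐ g(empty, 0).
Decompose g/2: 3 ≐ 3,  x2 ≐ g(7, 7).
Delete trivial equation 3 ≐ 3.
Bind x2 := g(7, 7); no other remaining equation mentions x2.
Decompose g/2: y2 ≐ empty,  0 ≐ 0.
Bind y2 := empty; no other remaining equation mentions y2.
Delete trivial equation 0 ≐ 0.
Decompose r/2: g(x, s) ≐ g(q, y1),  p(x1, 0) ≐ p(r(g(7, a), g(7, a)), 0).
Decompose g/2: x ≐ q,  s ≐ y1.
Bind x := q; substituting into the one remaining equation that mentions x gives: g(p(7, 3), p(q, y1)) ≐ g(p(7, u), p(s, u)).
Bind s := y1; substituting into the one remaining equation that mentions s gives: g(p(7, 3), p(q, y1)) ≐ g(p(7, u), p(y1, u)).
Decompose p/2: x1 ≐ r(g(7, a), g(7, a)),  0 ≐ 0.
Bind x1 := r(g(7, a), g(7, a)); no other remaining equation mentions x1. Substituting into the earlier binding gives y := r(g(r(g(7, a), g(7, a)), 3), p(a, g(7, a))).
Delete trivial equation 0 ≐ 0.
Decompose g/2: p(7, 3) ≐ p(7, u),  p(q, y1) ≐ p(y1, u).
Decompose p/2: 7 ≐ 7,  3 ≐ u.
Delete trivial equation 7 ≐ 7.
Bind u := 3; substituting into the remaining equation gives: p(q, y1) ≐ p(y1, 3).
Decompose p/2: q ≐ y1,  y1 ≐ 3.
Bind q := y1; no other remaining equation mentions q. Substituting into the earlier binding gives x := y1.
Bind y1 := 3. Substituting into the earlier bindings gives x := 3, s := 3, q := 3.
MGU = { t := g(7, a), y := r(g(r(g(7, a), g(7, a)), 3), p(a, g(7, a))), x2 := g(7, 7), y2 := empty, x := 3, s := 3, x1 := r(g(7, a), g(7, a)), u := 3, q := 3, y1 := 3 }, so y := r(g(r(g(7, a), g(7, a)), 3), p(a, g(7, a))).

r(g(r(g(7, a), g(7, a)), 3), p(a, g(7, a)))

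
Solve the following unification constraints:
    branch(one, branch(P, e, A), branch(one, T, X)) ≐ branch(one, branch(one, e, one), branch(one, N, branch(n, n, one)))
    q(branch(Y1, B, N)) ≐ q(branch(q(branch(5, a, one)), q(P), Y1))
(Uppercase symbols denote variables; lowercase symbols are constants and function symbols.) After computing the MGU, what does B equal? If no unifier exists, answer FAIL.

Decompose branch/3: one ≐ one,  branch(P, e, A) ≐ branch(one, e, one),  branch(one, T, X) ≐ branch(one, N, branch(n, n, one)).
Delete trivial equation one ≐ one.
Decompose branch/3: P ≐ one,  e ≐ e,  A ≐ one.
Bind P := one; substituting into the one remaining equation that mentions P gives: q(branch(Y1, B, N)) ≐ q(branch(q(branch(5, a, one)), q(one), Y1)).
Delete trivial equation e ≐ e.
Bind A := one; no other remaining equation mentions A.
Decompose branch/3: one ≐ one,  T ≐ N,  X ≐ branch(n, n, one).
Delete trivial equation one ≐ one.
Bind T := N; no other remaining equation mentions T.
Bind X := branch(n, n, one); no other remaining equation mentions X.
Decompose q/1: branch(Y1, B, N) ≐ branch(q(branch(5, a, one)), q(one), Y1).
Decompose branch/3: Y1 ≐ q(branch(5, a, one)),  B ≐ q(one),  N ≐ Y1.
Bind Y1 := q(branch(5, a, one)); substituting into the one remaining equation that mentions Y1 gives: N ≐ q(branch(5, a, one)).
Bind B := q(one); no other remaining equation mentions B.
Bind N := q(branch(5, a, one)). Substituting into the earlier binding gives T := q(branch(5, a, one)).
MGU = { P := one, A := one, T := q(branch(5, a, one)), X := branch(n, n, one), Y1 := q(branch(5, a, one)), B := q(one), N := q(branch(5, a, one)) }, so B := q(one).

q(one)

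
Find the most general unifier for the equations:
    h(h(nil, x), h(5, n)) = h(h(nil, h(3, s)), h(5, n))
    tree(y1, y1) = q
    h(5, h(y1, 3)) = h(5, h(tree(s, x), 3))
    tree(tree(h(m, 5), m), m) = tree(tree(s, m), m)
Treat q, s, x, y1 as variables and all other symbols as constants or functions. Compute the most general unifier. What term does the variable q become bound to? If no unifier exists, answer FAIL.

tree(tree(h(m, 5), h(3, h(m, 5))), tree(h(m, 5), h(3, h(m, 5))))

Decompose h/2: h(nil, x) = h(nil, h(3, s)),  h(5, n) = h(5, n).
Decompose h/2: nil = nil,  x = h(3, s).
Delete trivial equation nil = nil.
Bind x := h(3, s); substituting into the one remaining equation that mentions x gives: h(5, h(y1, 3)) = h(5, h(tree(s, h(3, s)), 3)).
Delete trivial equation h(5, n) = h(5, n).
Bind q := tree(y1, y1); no other remaining equation mentions q.
Decompose h/2: 5 = 5,  h(y1, 3) = h(tree(s, h(3, s)), 3).
Delete trivial equation 5 = 5.
Decompose h/2: y1 = tree(s, h(3, s)),  3 = 3.
Bind y1 := tree(s, h(3, s)); no other remaining equation mentions y1. Substituting into the earlier binding gives q := tree(tree(s, h(3, s)), tree(s, h(3, s))).
Delete trivial equation 3 = 3.
Decompose tree/2: tree(h(m, 5), m) = tree(s, m),  m = m.
Decompose tree/2: h(m, 5) = s,  m = m.
Bind s := h(m, 5); no other remaining equation mentions s. Substituting into the earlier bindings gives x := h(3, h(m, 5)), q := tree(tree(h(m, 5), h(3, h(m, 5))), tree(h(m, 5), h(3, h(m, 5)))), y1 := tree(h(m, 5), h(3, h(m, 5))).
Delete trivial equation m = m.
Delete trivial equation m = m.
MGU = { x ↦ h(3, h(m, 5)), q ↦ tree(tree(h(m, 5), h(3, h(m, 5))), tree(h(m, 5), h(3, h(m, 5)))), y1 ↦ tree(h(m, 5), h(3, h(m, 5))), s ↦ h(m, 5) }, so q ↦ tree(tree(h(m, 5), h(3, h(m, 5))), tree(h(m, 5), h(3, h(m, 5)))).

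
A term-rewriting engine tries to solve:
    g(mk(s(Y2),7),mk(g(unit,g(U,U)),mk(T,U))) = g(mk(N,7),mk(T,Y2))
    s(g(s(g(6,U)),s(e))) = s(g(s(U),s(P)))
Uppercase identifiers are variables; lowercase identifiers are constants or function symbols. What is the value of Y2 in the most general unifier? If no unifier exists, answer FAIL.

FAIL

Decompose g/2: mk(s(Y2),7) = mk(N,7),  mk(g(unit,g(U,U)),mk(T,U)) = mk(T,Y2).
Decompose mk/2: s(Y2) = N,  7 = 7.
Bind N := s(Y2); no other remaining equation mentions N.
Delete trivial equation 7 = 7.
Decompose mk/2: g(unit,g(U,U)) = T,  mk(T,U) = Y2.
Bind T := g(unit,g(U,U)); substituting into the one remaining equation that mentions T gives: mk(g(unit,g(U,U)),U) = Y2.
Bind Y2 := mk(g(unit,g(U,U)),U); no other remaining equation mentions Y2. Substituting into the earlier binding gives N := s(mk(g(unit,g(U,U)),U)).
Decompose s/1: g(s(g(6,U)),s(e)) = g(s(U),s(P)).
Decompose g/2: s(g(6,U)) = s(U),  s(e) = s(P).
Decompose s/1: g(6,U) = U.
Occurs check fails: U occurs in g(6,U); the equation U = g(6,U) has no finite solution.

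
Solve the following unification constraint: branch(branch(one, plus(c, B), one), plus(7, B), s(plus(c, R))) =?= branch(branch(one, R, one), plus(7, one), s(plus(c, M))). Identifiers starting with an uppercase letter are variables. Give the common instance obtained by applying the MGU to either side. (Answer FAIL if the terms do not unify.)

branch(branch(one, plus(c, one), one), plus(7, one), s(plus(c, plus(c, one))))

Decompose branch/3: branch(one, plus(c, B), one) =?= branch(one, R, one),  plus(7, B) =?= plus(7, one),  s(plus(c, R)) =?= s(plus(c, M)).
Decompose branch/3: one =?= one,  plus(c, B) =?= R,  one =?= one.
Delete trivial equation one =?= one.
Bind R := plus(c, B); substituting into the one remaining equation that mentions R gives: s(plus(c, plus(c, B))) =?= s(plus(c, M)).
Delete trivial equation one =?= one.
Decompose plus/2: 7 =?= 7,  B =?= one.
Delete trivial equation 7 =?= 7.
Bind B := one; substituting into the remaining equation gives: s(plus(c, plus(c, one))) =?= s(plus(c, M)). Substituting into the earlier binding gives R := plus(c, one).
Decompose s/1: plus(c, plus(c, one)) =?= plus(c, M).
Decompose plus/2: c =?= c,  plus(c, one) =?= M.
Delete trivial equation c =?= c.
Bind M := plus(c, one).
Applying the MGU to either side gives branch(branch(one, plus(c, one), one), plus(7, one), s(plus(c, plus(c, one)))).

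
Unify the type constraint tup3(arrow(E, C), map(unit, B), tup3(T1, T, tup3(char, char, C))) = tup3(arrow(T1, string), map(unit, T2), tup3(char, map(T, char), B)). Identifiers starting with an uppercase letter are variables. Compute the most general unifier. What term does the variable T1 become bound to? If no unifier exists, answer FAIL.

Decompose tup3/3: arrow(E, C) = arrow(T1, string),  map(unit, B) = map(unit, T2),  tup3(T1, T, tup3(char, char, C)) = tup3(char, map(T, char), B).
Decompose arrow/2: E = T1,  C = string.
Bind E := T1; no other remaining equation mentions E.
Bind C := string; substituting into the one remaining equation that mentions C gives: tup3(T1, T, tup3(char, char, string)) = tup3(char, map(T, char), B).
Decompose map/2: unit = unit,  B = T2.
Delete trivial equation unit = unit.
Bind B := T2; substituting into the remaining equation gives: tup3(T1, T, tup3(char, char, string)) = tup3(char, map(T, char), T2).
Decompose tup3/3: T1 = char,  T = map(T, char),  tup3(char, char, string) = T2.
Bind T1 := char; no other remaining equation mentions T1. Substituting into the earlier binding gives E := char.
Occurs check fails: T occurs in map(T, char); the equation T = map(T, char) has no finite solution.

FAIL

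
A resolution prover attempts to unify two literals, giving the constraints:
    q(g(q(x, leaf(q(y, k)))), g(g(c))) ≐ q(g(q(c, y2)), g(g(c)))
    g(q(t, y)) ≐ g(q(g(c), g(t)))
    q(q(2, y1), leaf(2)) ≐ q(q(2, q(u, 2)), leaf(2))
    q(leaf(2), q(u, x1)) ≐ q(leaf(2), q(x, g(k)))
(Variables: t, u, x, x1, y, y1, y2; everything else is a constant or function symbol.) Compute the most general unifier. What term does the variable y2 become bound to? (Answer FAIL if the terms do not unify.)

leaf(q(g(g(c)), k))

Decompose q/2: g(q(x, leaf(q(y, k)))) ≐ g(q(c, y2)),  g(g(c)) ≐ g(g(c)).
Decompose g/1: q(x, leaf(q(y, k))) ≐ q(c, y2).
Decompose q/2: x ≐ c,  leaf(q(y, k)) ≐ y2.
Bind x := c; substituting into the one remaining equation that mentions x gives: q(leaf(2), q(u, x1)) ≐ q(leaf(2), q(c, g(k))).
Bind y2 := leaf(q(y, k)); no other remaining equation mentions y2.
Delete trivial equation g(g(c)) ≐ g(g(c)).
Decompose g/1: q(t, y) ≐ q(g(c), g(t)).
Decompose q/2: t ≐ g(c),  y ≐ g(t).
Bind t := g(c); substituting into the one remaining equation that mentions t gives: y ≐ g(g(c)).
Bind y := g(g(c)); no other remaining equation mentions y. Substituting into the earlier binding gives y2 := leaf(q(g(g(c)), k)).
Decompose q/2: q(2, y1) ≐ q(2, q(u, 2)),  leaf(2) ≐ leaf(2).
Decompose q/2: 2 ≐ 2,  y1 ≐ q(u, 2).
Delete trivial equation 2 ≐ 2.
Bind y1 := q(u, 2); no other remaining equation mentions y1.
Delete trivial equation leaf(2) ≐ leaf(2).
Decompose q/2: leaf(2) ≐ leaf(2),  q(u, x1) ≐ q(c, g(k)).
Delete trivial equation leaf(2) ≐ leaf(2).
Decompose q/2: u ≐ c,  x1 ≐ g(k).
Bind u := c; no other remaining equation mentions u. Substituting into the earlier binding gives y1 := q(c, 2).
Bind x1 := g(k).
MGU = { x -> c, y2 -> leaf(q(g(g(c)), k)), t -> g(c), y -> g(g(c)), y1 -> q(c, 2), u -> c, x1 -> g(k) }, so y2 -> leaf(q(g(g(c)), k)).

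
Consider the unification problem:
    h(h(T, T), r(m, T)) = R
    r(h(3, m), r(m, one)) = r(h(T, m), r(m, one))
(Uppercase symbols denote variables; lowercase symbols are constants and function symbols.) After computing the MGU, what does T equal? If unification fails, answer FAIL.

Bind R := h(h(T, T), r(m, T)); no other remaining equation mentions R.
Decompose r/2: h(3, m) = h(T, m),  r(m, one) = r(m, one).
Decompose h/2: 3 = T,  m = m.
Bind T := 3; no other remaining equation mentions T. Substituting into the earlier binding gives R := h(h(3, 3), r(m, 3)).
Delete trivial equation m = m.
Delete trivial equation r(m, one) = r(m, one).
MGU = { R ↦ h(h(3, 3), r(m, 3)), T ↦ 3 }, so T ↦ 3.

3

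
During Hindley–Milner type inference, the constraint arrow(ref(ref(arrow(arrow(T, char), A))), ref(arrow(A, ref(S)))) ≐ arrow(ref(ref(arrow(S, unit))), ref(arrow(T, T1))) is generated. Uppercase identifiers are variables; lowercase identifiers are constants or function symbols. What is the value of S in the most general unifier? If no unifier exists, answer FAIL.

arrow(unit, char)

Decompose arrow/2: ref(ref(arrow(arrow(T, char), A))) ≐ ref(ref(arrow(S, unit))),  ref(arrow(A, ref(S))) ≐ ref(arrow(T, T1)).
Decompose ref/1: ref(arrow(arrow(T, char), A)) ≐ ref(arrow(S, unit)).
Decompose ref/1: arrow(arrow(T, char), A) ≐ arrow(S, unit).
Decompose arrow/2: arrow(T, char) ≐ S,  A ≐ unit.
Bind S := arrow(T, char); substituting into the one remaining equation that mentions S gives: ref(arrow(A, ref(arrow(T, char)))) ≐ ref(arrow(T, T1)).
Bind A := unit; substituting into the remaining equation gives: ref(arrow(unit, ref(arrow(T, char)))) ≐ ref(arrow(T, T1)).
Decompose ref/1: arrow(unit, ref(arrow(T, char))) ≐ arrow(T, T1).
Decompose arrow/2: unit ≐ T,  ref(arrow(T, char)) ≐ T1.
Bind T := unit; substituting into the remaining equation gives: ref(arrow(unit, char)) ≐ T1. Substituting into the earlier binding gives S := arrow(unit, char).
Bind T1 := ref(arrow(unit, char)).
MGU = { S -> arrow(unit, char), A -> unit, T -> unit, T1 -> ref(arrow(unit, char)) }, so S -> arrow(unit, char).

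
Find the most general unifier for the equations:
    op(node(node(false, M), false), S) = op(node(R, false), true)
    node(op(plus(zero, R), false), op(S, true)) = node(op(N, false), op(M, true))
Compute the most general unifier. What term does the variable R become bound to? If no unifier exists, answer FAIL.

Decompose op/2: node(node(false, M), false) = node(R, false),  S = true.
Decompose node/2: node(false, M) = R,  false = false.
Bind R := node(false, M); substituting into the one remaining equation that mentions R gives: node(op(plus(zero, node(false, M)), false), op(S, true)) = node(op(N, false), op(M, true)).
Delete trivial equation false = false.
Bind S := true; substituting into the remaining equation gives: node(op(plus(zero, node(false, M)), false), op(true, true)) = node(op(N, false), op(M, true)).
Decompose node/2: op(plus(zero, node(false, M)), false) = op(N, false),  op(true, true) = op(M, true).
Decompose op/2: plus(zero, node(false, M)) = N,  false = false.
Bind N := plus(zero, node(false, M)); no other remaining equation mentions N.
Delete trivial equation false = false.
Decompose op/2: true = M,  true = true.
Bind M := true; no other remaining equation mentions M. Substituting into the earlier bindings gives R := node(false, true), N := plus(zero, node(false, true)).
Delete trivial equation true = true.
MGU = { R := node(false, true), S := true, N := plus(zero, node(false, true)), M := true }, so R := node(false, true).

node(false, true)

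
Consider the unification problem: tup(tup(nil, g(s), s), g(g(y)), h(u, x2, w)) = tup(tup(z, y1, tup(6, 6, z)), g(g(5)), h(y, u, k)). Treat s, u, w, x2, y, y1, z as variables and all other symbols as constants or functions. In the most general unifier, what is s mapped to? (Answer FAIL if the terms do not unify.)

Decompose tup/3: tup(nil, g(s), s) = tup(z, y1, tup(6, 6, z)),  g(g(y)) = g(g(5)),  h(u, x2, w) = h(y, u, k).
Decompose tup/3: nil = z,  g(s) = y1,  s = tup(6, 6, z).
Bind z := nil; substituting into the one remaining equation that mentions z gives: s = tup(6, 6, nil).
Bind y1 := g(s); no other remaining equation mentions y1.
Bind s := tup(6, 6, nil); no other remaining equation mentions s. Substituting into the earlier binding gives y1 := g(tup(6, 6, nil)).
Decompose g/1: g(y) = g(5).
Decompose g/1: y = 5.
Bind y := 5; substituting into the remaining equation gives: h(u, x2, w) = h(5, u, k).
Decompose h/3: u = 5,  x2 = u,  w = k.
Bind u := 5; substituting into the one remaining equation that mentions u gives: x2 = 5.
Bind x2 := 5; no other remaining equation mentions x2.
Bind w := k.
MGU = { z := nil, y1 := g(tup(6, 6, nil)), s := tup(6, 6, nil), y := 5, u := 5, x2 := 5, w := k }, so s := tup(6, 6, nil).

tup(6, 6, nil)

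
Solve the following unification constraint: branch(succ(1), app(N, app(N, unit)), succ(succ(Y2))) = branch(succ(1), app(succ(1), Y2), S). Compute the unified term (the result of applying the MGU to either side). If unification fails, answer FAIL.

Decompose branch/3: succ(1) = succ(1),  app(N, app(N, unit)) = app(succ(1), Y2),  succ(succ(Y2)) = S.
Delete trivial equation succ(1) = succ(1).
Decompose app/2: N = succ(1),  app(N, unit) = Y2.
Bind N := succ(1); substituting into the one remaining equation that mentions N gives: app(succ(1), unit) = Y2.
Bind Y2 := app(succ(1), unit); substituting into the remaining equation gives: succ(succ(app(succ(1), unit))) = S.
Bind S := succ(succ(app(succ(1), unit))).
Applying the MGU to either side gives branch(succ(1), app(succ(1), app(succ(1), unit)), succ(succ(app(succ(1), unit)))).

branch(succ(1), app(succ(1), app(succ(1), unit)), succ(succ(app(succ(1), unit))))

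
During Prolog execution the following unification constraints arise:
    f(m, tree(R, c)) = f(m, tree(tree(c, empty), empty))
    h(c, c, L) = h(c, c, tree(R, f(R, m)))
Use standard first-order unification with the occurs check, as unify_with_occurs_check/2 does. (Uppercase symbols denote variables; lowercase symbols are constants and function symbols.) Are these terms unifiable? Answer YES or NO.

Decompose f/2: m = m,  tree(R, c) = tree(tree(c, empty), empty).
Delete trivial equation m = m.
Decompose tree/2: R = tree(c, empty),  c = empty.
Bind R := tree(c, empty); substituting into the one remaining equation that mentions R gives: h(c, c, L) = h(c, c, tree(tree(c, empty), f(tree(c, empty), m))).
Clash: constants c and empty differ; no unifier exists.

NO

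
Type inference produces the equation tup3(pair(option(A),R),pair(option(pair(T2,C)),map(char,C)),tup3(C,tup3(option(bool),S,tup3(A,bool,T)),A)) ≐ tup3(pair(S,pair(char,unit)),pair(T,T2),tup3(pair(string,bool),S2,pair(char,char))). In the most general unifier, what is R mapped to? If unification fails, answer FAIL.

Decompose tup3/3: pair(option(A),R) ≐ pair(S,pair(char,unit)),  pair(option(pair(T2,C)),map(char,C)) ≐ pair(T,T2),  tup3(C,tup3(option(bool),S,tup3(A,bool,T)),A) ≐ tup3(pair(string,bool),S2,pair(char,char)).
Decompose pair/2: option(A) ≐ S,  R ≐ pair(char,unit).
Bind S := option(A); substituting into the one remaining equation that mentions S gives: tup3(C,tup3(option(bool),option(A),tup3(A,bool,T)),A) ≐ tup3(pair(string,bool),S2,pair(char,char)).
Bind R := pair(char,unit); no other remaining equation mentions R.
Decompose pair/2: option(pair(T2,C)) ≐ T,  map(char,C) ≐ T2.
Bind T := option(pair(T2,C)); substituting into the one remaining equation that mentions T gives: tup3(C,tup3(option(bool),option(A),tup3(A,bool,option(pair(T2,C)))),A) ≐ tup3(pair(string,bool),S2,pair(char,char)).
Bind T2 := map(char,C); substituting into the remaining equation gives: tup3(C,tup3(option(bool),option(A),tup3(A,bool,option(pair(map(char,C),C)))),A) ≐ tup3(pair(string,bool),S2,pair(char,char)). Substituting into the earlier binding gives T := option(pair(map(char,C),C)).
Decompose tup3/3: C ≐ pair(string,bool),  tup3(option(bool),option(A),tup3(A,bool,option(pair(map(char,C),C)))) ≐ S2,  A ≐ pair(char,char).
Bind C := pair(string,bool); substituting into the one remaining equation that mentions C gives: tup3(option(bool),option(A),tup3(A,bool,option(pair(map(char,pair(string,bool)),pair(string,bool))))) ≐ S2. Substituting into the earlier bindings gives T := option(pair(map(char,pair(string,bool)),pair(string,bool))), T2 := map(char,pair(string,bool)).
Bind S2 := tup3(option(bool),option(A),tup3(A,bool,option(pair(map(char,pair(string,bool)),pair(string,bool))))); no other remaining equation mentions S2.
Bind A := pair(char,char). Substituting into the earlier bindings gives S := option(pair(char,char)), S2 := tup3(option(bool),option(pair(char,char)),tup3(pair(char,char),bool,option(pair(map(char,pair(string,bool)),pair(string,bool))))).
MGU = { S -> option(pair(char,char)), R -> pair(char,unit), T -> option(pair(map(char,pair(string,bool)),pair(string,bool))), T2 -> map(char,pair(string,bool)), C -> pair(string,bool), S2 -> tup3(option(bool),option(pair(char,char)),tup3(pair(char,char),bool,option(pair(map(char,pair(string,bool)),pair(string,bool))))), A -> pair(char,char) }, so R -> pair(char,unit).

pair(char,unit)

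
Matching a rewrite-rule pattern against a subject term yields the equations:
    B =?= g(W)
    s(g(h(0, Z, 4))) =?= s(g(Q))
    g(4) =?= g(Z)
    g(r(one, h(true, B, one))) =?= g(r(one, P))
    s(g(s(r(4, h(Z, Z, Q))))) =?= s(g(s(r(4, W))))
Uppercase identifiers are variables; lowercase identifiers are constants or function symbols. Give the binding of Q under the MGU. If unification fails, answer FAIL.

h(0, 4, 4)

Bind B := g(W); substituting into the one remaining equation that mentions B gives: g(r(one, h(true, g(W), one))) =?= g(r(one, P)).
Decompose s/1: g(h(0, Z, 4)) =?= g(Q).
Decompose g/1: h(0, Z, 4) =?= Q.
Bind Q := h(0, Z, 4); substituting into the one remaining equation that mentions Q gives: s(g(s(r(4, h(Z, Z, h(0, Z, 4)))))) =?= s(g(s(r(4, W)))).
Decompose g/1: 4 =?= Z.
Bind Z := 4; substituting into the one remaining equation that mentions Z gives: s(g(s(r(4, h(4, 4, h(0, 4, 4)))))) =?= s(g(s(r(4, W)))). Substituting into the earlier binding gives Q := h(0, 4, 4).
Decompose g/1: r(one, h(true, g(W), one)) =?= r(one, P).
Decompose r/2: one =?= one,  h(true, g(W), one) =?= P.
Delete trivial equation one =?= one.
Bind P := h(true, g(W), one); no other remaining equation mentions P.
Decompose s/1: g(s(r(4, h(4, 4, h(0, 4, 4))))) =?= g(s(r(4, W))).
Decompose g/1: s(r(4, h(4, 4, h(0, 4, 4)))) =?= s(r(4, W)).
Decompose s/1: r(4, h(4, 4, h(0, 4, 4))) =?= r(4, W).
Decompose r/2: 4 =?= 4,  h(4, 4, h(0, 4, 4)) =?= W.
Delete trivial equation 4 =?= 4.
Bind W := h(4, 4, h(0, 4, 4)). Substituting into the earlier bindings gives B := g(h(4, 4, h(0, 4, 4))), P := h(true, g(h(4, 4, h(0, 4, 4))), one).
MGU = { B := g(h(4, 4, h(0, 4, 4))), Q := h(0, 4, 4), Z := 4, P := h(true, g(h(4, 4, h(0, 4, 4))), one), W := h(4, 4, h(0, 4, 4)) }, so Q := h(0, 4, 4).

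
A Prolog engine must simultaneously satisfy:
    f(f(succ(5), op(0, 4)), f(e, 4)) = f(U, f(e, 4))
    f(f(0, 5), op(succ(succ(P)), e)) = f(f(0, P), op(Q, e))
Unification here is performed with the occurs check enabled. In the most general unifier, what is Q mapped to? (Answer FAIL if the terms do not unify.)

Decompose f/2: f(succ(5), op(0, 4)) = U,  f(e, 4) = f(e, 4).
Bind U := f(succ(5), op(0, 4)); no other remaining equation mentions U.
Delete trivial equation f(e, 4) = f(e, 4).
Decompose f/2: f(0, 5) = f(0, P),  op(succ(succ(P)), e) = op(Q, e).
Decompose f/2: 0 = 0,  5 = P.
Delete trivial equation 0 = 0.
Bind P := 5; substituting into the remaining equation gives: op(succ(succ(5)), e) = op(Q, e).
Decompose op/2: succ(succ(5)) = Q,  e = e.
Bind Q := succ(succ(5)); no other remaining equation mentions Q.
Delete trivial equation e = e.
MGU = { U ↦ f(succ(5), op(0, 4)), P ↦ 5, Q ↦ succ(succ(5)) }, so Q ↦ succ(succ(5)).

succ(succ(5))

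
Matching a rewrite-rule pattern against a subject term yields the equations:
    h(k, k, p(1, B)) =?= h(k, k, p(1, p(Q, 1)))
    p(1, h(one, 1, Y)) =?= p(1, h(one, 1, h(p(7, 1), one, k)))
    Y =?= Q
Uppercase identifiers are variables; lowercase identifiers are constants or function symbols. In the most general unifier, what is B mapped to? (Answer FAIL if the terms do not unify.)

Decompose h/3: k =?= k,  k =?= k,  p(1, B) =?= p(1, p(Q, 1)).
Delete trivial equation k =?= k.
Delete trivial equation k =?= k.
Decompose p/2: 1 =?= 1,  B =?= p(Q, 1).
Delete trivial equation 1 =?= 1.
Bind B := p(Q, 1); no other remaining equation mentions B.
Decompose p/2: 1 =?= 1,  h(one, 1, Y) =?= h(one, 1, h(p(7, 1), one, k)).
Delete trivial equation 1 =?= 1.
Decompose h/3: one =?= one,  1 =?= 1,  Y =?= h(p(7, 1), one, k).
Delete trivial equation one =?= one.
Delete trivial equation 1 =?= 1.
Bind Y := h(p(7, 1), one, k); substituting into the remaining equation gives: h(p(7, 1), one, k) =?= Q.
Bind Q := h(p(7, 1), one, k). Substituting into the earlier binding gives B := p(h(p(7, 1), one, k), 1).
MGU = { B -> p(h(p(7, 1), one, k), 1), Y -> h(p(7, 1), one, k), Q -> h(p(7, 1), one, k) }, so B -> p(h(p(7, 1), one, k), 1).

p(h(p(7, 1), one, k), 1)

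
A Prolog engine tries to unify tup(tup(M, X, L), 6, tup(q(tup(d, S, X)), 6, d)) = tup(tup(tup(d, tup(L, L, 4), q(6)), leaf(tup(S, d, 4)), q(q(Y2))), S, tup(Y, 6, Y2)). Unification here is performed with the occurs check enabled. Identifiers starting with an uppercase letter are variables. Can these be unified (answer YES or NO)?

Decompose tup/3: tup(M, X, L) = tup(tup(d, tup(L, L, 4), q(6)), leaf(tup(S, d, 4)), q(q(Y2))),  6 = S,  tup(q(tup(d, S, X)), 6, d) = tup(Y, 6, Y2).
Decompose tup/3: M = tup(d, tup(L, L, 4), q(6)),  X = leaf(tup(S, d, 4)),  L = q(q(Y2)).
Bind M := tup(d, tup(L, L, 4), q(6)); no other remaining equation mentions M.
Bind X := leaf(tup(S, d, 4)); substituting into the one remaining equation that mentions X gives: tup(q(tup(d, S, leaf(tup(S, d, 4)))), 6, d) = tup(Y, 6, Y2).
Bind L := q(q(Y2)); no other remaining equation mentions L. Substituting into the earlier binding gives M := tup(d, tup(q(q(Y2)), q(q(Y2)), 4), q(6)).
Bind S := 6; substituting into the remaining equation gives: tup(q(tup(d, 6, leaf(tup(6, d, 4)))), 6, d) = tup(Y, 6, Y2). Substituting into the earlier binding gives X := leaf(tup(6, d, 4)).
Decompose tup/3: q(tup(d, 6, leaf(tup(6, d, 4)))) = Y,  6 = 6,  d = Y2.
Bind Y := q(tup(d, 6, leaf(tup(6, d, 4)))); no other remaining equation mentions Y.
Delete trivial equation 6 = 6.
Bind Y2 := d. Substituting into the earlier bindings gives M := tup(d, tup(q(q(d)), q(q(d)), 4), q(6)), L := q(q(d)).
No equations remain and no clash or occurs-check failure arose, so a unifier exists.

YES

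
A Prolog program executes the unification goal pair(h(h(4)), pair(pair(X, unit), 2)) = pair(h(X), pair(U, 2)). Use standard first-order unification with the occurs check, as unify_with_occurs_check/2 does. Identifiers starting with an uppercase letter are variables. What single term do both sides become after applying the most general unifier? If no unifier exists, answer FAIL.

pair(h(h(4)), pair(pair(h(4), unit), 2))

Decompose pair/2: h(h(4)) = h(X),  pair(pair(X, unit), 2) = pair(U, 2).
Decompose h/1: h(4) = X.
Bind X := h(4); substituting into the remaining equation gives: pair(pair(h(4), unit), 2) = pair(U, 2).
Decompose pair/2: pair(h(4), unit) = U,  2 = 2.
Bind U := pair(h(4), unit); no other remaining equation mentions U.
Delete trivial equation 2 = 2.
Applying the MGU to either side gives pair(h(h(4)), pair(pair(h(4), unit), 2)).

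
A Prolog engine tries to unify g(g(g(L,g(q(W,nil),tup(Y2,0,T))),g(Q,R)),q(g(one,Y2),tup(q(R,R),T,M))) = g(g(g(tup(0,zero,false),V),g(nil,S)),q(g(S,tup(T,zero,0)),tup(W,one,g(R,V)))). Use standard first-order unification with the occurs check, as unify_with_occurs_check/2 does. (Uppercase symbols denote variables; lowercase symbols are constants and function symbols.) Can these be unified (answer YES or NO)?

YES

Decompose g/2: g(g(L,g(q(W,nil),tup(Y2,0,T))),g(Q,R)) = g(g(tup(0,zero,false),V),g(nil,S)),  q(g(one,Y2),tup(q(R,R),T,M)) = q(g(S,tup(T,zero,0)),tup(W,one,g(R,V))).
Decompose g/2: g(L,g(q(W,nil),tup(Y2,0,T))) = g(tup(0,zero,false),V),  g(Q,R) = g(nil,S).
Decompose g/2: L = tup(0,zero,false),  g(q(W,nil),tup(Y2,0,T)) = V.
Bind L := tup(0,zero,false); no other remaining equation mentions L.
Bind V := g(q(W,nil),tup(Y2,0,T)); substituting into the one remaining equation that mentions V gives: q(g(one,Y2),tup(q(R,R),T,M)) = q(g(S,tup(T,zero,0)),tup(W,one,g(R,g(q(W,nil),tup(Y2,0,T))))).
Decompose g/2: Q = nil,  R = S.
Bind Q := nil; no other remaining equation mentions Q.
Bind R := S; substituting into the remaining equation gives: q(g(one,Y2),tup(q(S,S),T,M)) = q(g(S,tup(T,zero,0)),tup(W,one,g(S,g(q(W,nil),tup(Y2,0,T))))).
Decompose q/2: g(one,Y2) = g(S,tup(T,zero,0)),  tup(q(S,S),T,M) = tup(W,one,g(S,g(q(W,nil),tup(Y2,0,T)))).
Decompose g/2: one = S,  Y2 = tup(T,zero,0).
Bind S := one; substituting into the one remaining equation that mentions S gives: tup(q(one,one),T,M) = tup(W,one,g(one,g(q(W,nil),tup(Y2,0,T)))). Substituting into the earlier binding gives R := one.
Bind Y2 := tup(T,zero,0); substituting into the remaining equation gives: tup(q(one,one),T,M) = tup(W,one,g(one,g(q(W,nil),tup(tup(T,zero,0),0,T)))). Substituting into the earlier binding gives V := g(q(W,nil),tup(tup(T,zero,0),0,T)).
Decompose tup/3: q(one,one) = W,  T = one,  M = g(one,g(q(W,nil),tup(tup(T,zero,0),0,T))).
Bind W := q(one,one); substituting into the one remaining equation that mentions W gives: M = g(one,g(q(q(one,one),nil),tup(tup(T,zero,0),0,T))). Substituting into the earlier binding gives V := g(q(q(one,one),nil),tup(tup(T,zero,0),0,T)).
Bind T := one; substituting into the remaining equation gives: M = g(one,g(q(q(one,one),nil),tup(tup(one,zero,0),0,one))). Substituting into the earlier bindings gives V := g(q(q(one,one),nil),tup(tup(one,zero,0),0,one)), Y2 := tup(one,zero,0).
Bind M := g(one,g(q(q(one,one),nil),tup(tup(one,zero,0),0,one))).
No equations remain and no clash or occurs-check failure arose, so a unifier exists.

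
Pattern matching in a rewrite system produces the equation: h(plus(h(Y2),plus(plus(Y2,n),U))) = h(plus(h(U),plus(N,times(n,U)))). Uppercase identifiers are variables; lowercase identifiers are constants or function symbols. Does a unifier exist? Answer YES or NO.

NO

Decompose h/1: plus(h(Y2),plus(plus(Y2,n),U)) = plus(h(U),plus(N,times(n,U))).
Decompose plus/2: h(Y2) = h(U),  plus(plus(Y2,n),U) = plus(N,times(n,U)).
Decompose h/1: Y2 = U.
Bind Y2 := U; substituting into the remaining equation gives: plus(plus(U,n),U) = plus(N,times(n,U)).
Decompose plus/2: plus(U,n) = N,  U = times(n,U).
Bind N := plus(U,n); no other remaining equation mentions N.
Occurs check fails: U occurs in times(n,U); the equation U = times(n,U) has no finite solution.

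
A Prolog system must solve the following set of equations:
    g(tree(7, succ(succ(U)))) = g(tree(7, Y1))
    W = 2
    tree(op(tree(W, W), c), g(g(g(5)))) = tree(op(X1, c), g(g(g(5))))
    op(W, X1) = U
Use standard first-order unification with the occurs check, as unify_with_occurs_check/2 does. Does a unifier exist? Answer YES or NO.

Decompose g/1: tree(7, succ(succ(U))) = tree(7, Y1).
Decompose tree/2: 7 = 7,  succ(succ(U)) = Y1.
Delete trivial equation 7 = 7.
Bind Y1 := succ(succ(U)); no other remaining equation mentions Y1.
Bind W := 2; substituting into the remaining equations gives: tree(op(tree(2, 2), c), g(g(g(5)))) = tree(op(X1, c), g(g(g(5)))),  op(2, X1) = U.
Decompose tree/2: op(tree(2, 2), c) = op(X1, c),  g(g(g(5))) = g(g(g(5))).
Decompose op/2: tree(2, 2) = X1,  c = c.
Bind X1 := tree(2, 2); substituting into the one remaining equation that mentions X1 gives: op(2, tree(2, 2)) = U.
Delete trivial equation c = c.
Delete trivial equation g(g(g(5))) = g(g(g(5))).
Bind U := op(2, tree(2, 2)). Substituting into the earlier binding gives Y1 := succ(succ(op(2, tree(2, 2)))).
No equations remain and no clash or occurs-check failure arose, so a unifier exists.

YES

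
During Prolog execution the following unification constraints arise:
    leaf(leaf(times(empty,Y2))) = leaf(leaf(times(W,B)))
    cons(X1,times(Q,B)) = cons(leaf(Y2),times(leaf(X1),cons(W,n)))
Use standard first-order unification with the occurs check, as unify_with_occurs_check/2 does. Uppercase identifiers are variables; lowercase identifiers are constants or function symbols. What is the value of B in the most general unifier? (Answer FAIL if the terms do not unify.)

Decompose leaf/1: leaf(times(empty,Y2)) = leaf(times(W,B)).
Decompose leaf/1: times(empty,Y2) = times(W,B).
Decompose times/2: empty = W,  Y2 = B.
Bind W := empty; substituting into the one remaining equation that mentions W gives: cons(X1,times(Q,B)) = cons(leaf(Y2),times(leaf(X1),cons(empty,n))).
Bind Y2 := B; substituting into the remaining equation gives: cons(X1,times(Q,B)) = cons(leaf(B),times(leaf(X1),cons(empty,n))).
Decompose cons/2: X1 = leaf(B),  times(Q,B) = times(leaf(X1),cons(empty,n)).
Bind X1 := leaf(B); substituting into the remaining equation gives: times(Q,B) = times(leaf(leaf(B)),cons(empty,n)).
Decompose times/2: Q = leaf(leaf(B)),  B = cons(empty,n).
Bind Q := leaf(leaf(B)); no other remaining equation mentions Q.
Bind B := cons(empty,n). Substituting into the earlier bindings gives Y2 := cons(empty,n), X1 := leaf(cons(empty,n)), Q := leaf(leaf(cons(empty,n))).
MGU = { W ↦ empty, Y2 ↦ cons(empty,n), X1 ↦ leaf(cons(empty,n)), Q ↦ leaf(leaf(cons(empty,n))), B ↦ cons(empty,n) }, so B ↦ cons(empty,n).

cons(empty,n)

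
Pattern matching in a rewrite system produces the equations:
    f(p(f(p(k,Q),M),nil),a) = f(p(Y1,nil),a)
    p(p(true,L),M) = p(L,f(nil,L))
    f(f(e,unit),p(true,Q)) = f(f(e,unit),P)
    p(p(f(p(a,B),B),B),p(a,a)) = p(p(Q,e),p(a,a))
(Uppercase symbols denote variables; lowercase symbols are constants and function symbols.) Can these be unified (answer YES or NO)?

Decompose f/2: p(f(p(k,Q),M),nil) = p(Y1,nil),  a = a.
Decompose p/2: f(p(k,Q),M) = Y1,  nil = nil.
Bind Y1 := f(p(k,Q),M); no other remaining equation mentions Y1.
Delete trivial equation nil = nil.
Delete trivial equation a = a.
Decompose p/2: p(true,L) = L,  M = f(nil,L).
Occurs check fails: L occurs in p(true,L); the equation L = p(true,L) has no finite solution.

NO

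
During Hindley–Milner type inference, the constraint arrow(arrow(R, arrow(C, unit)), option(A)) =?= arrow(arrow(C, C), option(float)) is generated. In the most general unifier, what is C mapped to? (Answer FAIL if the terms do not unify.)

FAIL

Decompose arrow/2: arrow(R, arrow(C, unit)) =?= arrow(C, C),  option(A) =?= option(float).
Decompose arrow/2: R =?= C,  arrow(C, unit) =?= C.
Bind R := C; no other remaining equation mentions R.
Occurs check fails: C occurs in arrow(C, unit); the equation C =?= arrow(C, unit) has no finite solution.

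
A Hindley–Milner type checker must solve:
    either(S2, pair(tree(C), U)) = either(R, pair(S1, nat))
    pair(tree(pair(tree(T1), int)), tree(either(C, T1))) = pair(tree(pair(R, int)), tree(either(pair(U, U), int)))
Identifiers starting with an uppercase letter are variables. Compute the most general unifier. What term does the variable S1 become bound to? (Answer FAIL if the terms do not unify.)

tree(pair(nat, nat))

Decompose either/2: S2 = R,  pair(tree(C), U) = pair(S1, nat).
Bind S2 := R; no other remaining equation mentions S2.
Decompose pair/2: tree(C) = S1,  U = nat.
Bind S1 := tree(C); no other remaining equation mentions S1.
Bind U := nat; substituting into the remaining equation gives: pair(tree(pair(tree(T1), int)), tree(either(C, T1))) = pair(tree(pair(R, int)), tree(either(pair(nat, nat), int))).
Decompose pair/2: tree(pair(tree(T1), int)) = tree(pair(R, int)),  tree(either(C, T1)) = tree(either(pair(nat, nat), int)).
Decompose tree/1: pair(tree(T1), int) = pair(R, int).
Decompose pair/2: tree(T1) = R,  int = int.
Bind R := tree(T1); no other remaining equation mentions R. Substituting into the earlier binding gives S2 := tree(T1).
Delete trivial equation int = int.
Decompose tree/1: either(C, T1) = either(pair(nat, nat), int).
Decompose either/2: C = pair(nat, nat),  T1 = int.
Bind C := pair(nat, nat); no other remaining equation mentions C. Substituting into the earlier binding gives S1 := tree(pair(nat, nat)).
Bind T1 := int. Substituting into the earlier bindings gives S2 := tree(int), R := tree(int).
MGU = { S2 -> tree(int), S1 -> tree(pair(nat, nat)), U -> nat, R -> tree(int), C -> pair(nat, nat), T1 -> int }, so S1 -> tree(pair(nat, nat)).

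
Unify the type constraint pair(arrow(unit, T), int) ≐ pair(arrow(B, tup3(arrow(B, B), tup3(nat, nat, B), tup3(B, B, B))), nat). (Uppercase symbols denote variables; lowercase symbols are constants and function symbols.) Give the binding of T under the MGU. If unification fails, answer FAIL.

Decompose pair/2: arrow(unit, T) ≐ arrow(B, tup3(arrow(B, B), tup3(nat, nat, B), tup3(B, B, B))),  int ≐ nat.
Decompose arrow/2: unit ≐ B,  T ≐ tup3(arrow(B, B), tup3(nat, nat, B), tup3(B, B, B)).
Bind B := unit; substituting into the one remaining equation that mentions B gives: T ≐ tup3(arrow(unit, unit), tup3(nat, nat, unit), tup3(unit, unit, unit)).
Bind T := tup3(arrow(unit, unit), tup3(nat, nat, unit), tup3(unit, unit, unit)); no other remaining equation mentions T.
Clash: constants int and nat differ; no unifier exists.

FAIL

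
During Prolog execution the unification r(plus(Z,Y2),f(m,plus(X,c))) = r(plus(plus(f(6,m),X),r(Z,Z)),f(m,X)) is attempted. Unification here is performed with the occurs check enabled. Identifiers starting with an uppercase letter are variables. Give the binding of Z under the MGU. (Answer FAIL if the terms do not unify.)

FAIL

Decompose r/2: plus(Z,Y2) = plus(plus(f(6,m),X),r(Z,Z)),  f(m,plus(X,c)) = f(m,X).
Decompose plus/2: Z = plus(f(6,m),X),  Y2 = r(Z,Z).
Bind Z := plus(f(6,m),X); substituting into the one remaining equation that mentions Z gives: Y2 = r(plus(f(6,m),X),plus(f(6,m),X)).
Bind Y2 := r(plus(f(6,m),X),plus(f(6,m),X)); no other remaining equation mentions Y2.
Decompose f/2: m = m,  plus(X,c) = X.
Delete trivial equation m = m.
Occurs check fails: X occurs in plus(X,c); the equation X = plus(X,c) has no finite solution.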